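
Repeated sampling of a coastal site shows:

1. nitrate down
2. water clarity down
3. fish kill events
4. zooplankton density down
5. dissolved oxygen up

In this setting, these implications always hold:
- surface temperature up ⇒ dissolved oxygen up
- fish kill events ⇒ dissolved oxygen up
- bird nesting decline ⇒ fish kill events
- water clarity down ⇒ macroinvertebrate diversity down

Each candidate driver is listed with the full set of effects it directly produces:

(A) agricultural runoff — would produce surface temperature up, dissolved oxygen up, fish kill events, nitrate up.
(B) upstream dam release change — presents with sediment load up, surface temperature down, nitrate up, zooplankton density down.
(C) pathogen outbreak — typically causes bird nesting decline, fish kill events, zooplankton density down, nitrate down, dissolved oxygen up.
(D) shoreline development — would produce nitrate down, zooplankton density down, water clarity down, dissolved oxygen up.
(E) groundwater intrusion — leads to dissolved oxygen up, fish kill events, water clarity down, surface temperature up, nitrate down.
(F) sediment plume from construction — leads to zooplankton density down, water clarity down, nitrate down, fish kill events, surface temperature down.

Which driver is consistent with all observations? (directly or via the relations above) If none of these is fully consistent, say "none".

F

For each candidate, compare predicted effects to what was observed:
(A) agricultural runoff — nitrate down miss; water clarity down miss; fish kill events match; zooplankton density down miss; dissolved oxygen up match
(B) upstream dam release change — fails on nitrate down, water clarity down, fish kill events, dissolved oxygen up (predicts nitrate up, not nitrate down)
(C) pathogen outbreak — nitrate down match; water clarity down miss; fish kill events match; zooplankton density down match; dissolved oxygen up match
(D) shoreline development — nitrate down match; water clarity down match; fish kill events miss; zooplankton density down match; dissolved oxygen up match
(E) groundwater intrusion — nitrate down match; water clarity down match; fish kill events match; zooplankton density down miss; dissolved oxygen up match
(F) sediment plume from construction — accounts for every observation (dissolved oxygen up by fish kill events → dissolved oxygen up)
(F) alone accounts for all the evidence.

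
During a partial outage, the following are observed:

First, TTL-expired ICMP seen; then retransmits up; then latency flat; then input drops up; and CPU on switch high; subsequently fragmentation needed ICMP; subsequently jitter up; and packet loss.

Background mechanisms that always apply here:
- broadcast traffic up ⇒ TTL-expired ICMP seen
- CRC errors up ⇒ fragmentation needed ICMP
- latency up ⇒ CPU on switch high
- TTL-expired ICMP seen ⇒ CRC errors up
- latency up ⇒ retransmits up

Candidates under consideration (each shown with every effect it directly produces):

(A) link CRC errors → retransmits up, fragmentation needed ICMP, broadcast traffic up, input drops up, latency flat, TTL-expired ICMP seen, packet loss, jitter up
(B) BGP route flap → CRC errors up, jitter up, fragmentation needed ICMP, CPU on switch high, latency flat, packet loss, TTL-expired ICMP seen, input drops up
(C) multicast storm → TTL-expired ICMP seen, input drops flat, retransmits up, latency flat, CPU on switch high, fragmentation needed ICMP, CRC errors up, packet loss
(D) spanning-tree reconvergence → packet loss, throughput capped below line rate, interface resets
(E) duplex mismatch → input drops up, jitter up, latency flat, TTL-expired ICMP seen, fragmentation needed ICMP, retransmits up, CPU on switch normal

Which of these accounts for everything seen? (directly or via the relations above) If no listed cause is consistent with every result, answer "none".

For each candidate, compare predicted effects to what was observed:
(A) link CRC errors — does not account for CPU on switch high
(B) BGP route flap — does not account for retransmits up
(C) multicast storm — TTL-expired ICMP seen +; retransmits up +; latency flat +; input drops up -; CPU on switch high +; fragmentation needed ICMP +; jitter up -; packet loss +
(D) spanning-tree reconvergence — does not account for TTL-expired ICMP seen, retransmits up, latency flat, input drops up, CPU on switch high, fragmentation needed ICMP, jitter up
(E) duplex mismatch — fails on CPU on switch high, packet loss (predicts CPU on switch normal, not CPU on switch high)
None of the listed candidates fits everything.

none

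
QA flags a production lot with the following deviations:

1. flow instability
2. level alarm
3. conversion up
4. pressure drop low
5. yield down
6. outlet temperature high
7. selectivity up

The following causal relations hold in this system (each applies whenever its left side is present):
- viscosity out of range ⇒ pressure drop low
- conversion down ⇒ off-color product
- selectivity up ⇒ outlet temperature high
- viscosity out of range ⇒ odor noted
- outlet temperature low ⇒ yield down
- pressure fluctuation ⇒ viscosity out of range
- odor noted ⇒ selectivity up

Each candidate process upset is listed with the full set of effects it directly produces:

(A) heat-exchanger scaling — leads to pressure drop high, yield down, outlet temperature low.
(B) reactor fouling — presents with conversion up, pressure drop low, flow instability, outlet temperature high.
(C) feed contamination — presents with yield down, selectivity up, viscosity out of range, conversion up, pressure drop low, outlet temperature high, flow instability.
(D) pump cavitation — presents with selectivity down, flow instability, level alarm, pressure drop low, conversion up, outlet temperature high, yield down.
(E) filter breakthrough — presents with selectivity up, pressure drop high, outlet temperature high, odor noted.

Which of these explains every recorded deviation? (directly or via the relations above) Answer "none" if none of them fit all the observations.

none

Testing each hypothesis:
(A) heat-exchanger scaling — flow instability -; level alarm -; conversion up -; pressure drop low -; yield down +; outlet temperature high -; selectivity up -
(B) reactor fouling — flow instability +; level alarm -; conversion up +; pressure drop low +; yield down -; outlet temperature high +; selectivity up -
(C) feed contamination — flow instability +; level alarm -; conversion up +; pressure drop low +; yield down +; outlet temperature high +; selectivity up +
(D) pump cavitation — fails on selectivity up (predicts selectivity down, not selectivity up)
(E) filter breakthrough — fails on flow instability, level alarm, conversion up, pressure drop low, yield down (predicts pressure drop high, not pressure drop low)
No candidate is consistent with all observations.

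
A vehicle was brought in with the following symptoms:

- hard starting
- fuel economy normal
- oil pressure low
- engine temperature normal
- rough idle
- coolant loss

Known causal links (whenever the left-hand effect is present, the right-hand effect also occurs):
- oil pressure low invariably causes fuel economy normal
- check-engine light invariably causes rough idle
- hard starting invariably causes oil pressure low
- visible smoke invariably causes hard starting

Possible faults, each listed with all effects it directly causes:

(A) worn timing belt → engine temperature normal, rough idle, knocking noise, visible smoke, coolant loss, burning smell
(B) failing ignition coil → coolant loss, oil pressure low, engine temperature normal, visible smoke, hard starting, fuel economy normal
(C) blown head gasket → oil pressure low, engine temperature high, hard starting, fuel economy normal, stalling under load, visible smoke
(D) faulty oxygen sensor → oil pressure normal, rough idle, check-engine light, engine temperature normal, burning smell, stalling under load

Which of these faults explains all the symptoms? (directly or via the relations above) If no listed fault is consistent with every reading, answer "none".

A

Per-candidate check:
(A) worn timing belt — accounts for every observation (hard starting by visible smoke → hard starting)
(B) failing ignition coil — does not account for rough idle
(C) blown head gasket — fails on engine temperature normal, rough idle, coolant loss (predicts engine temperature high, not engine temperature normal)
(D) faulty oxygen sensor — fails on hard starting, fuel economy normal, oil pressure low, coolant loss (predicts oil pressure normal, not oil pressure low)
Only (A) is consistent with every observation.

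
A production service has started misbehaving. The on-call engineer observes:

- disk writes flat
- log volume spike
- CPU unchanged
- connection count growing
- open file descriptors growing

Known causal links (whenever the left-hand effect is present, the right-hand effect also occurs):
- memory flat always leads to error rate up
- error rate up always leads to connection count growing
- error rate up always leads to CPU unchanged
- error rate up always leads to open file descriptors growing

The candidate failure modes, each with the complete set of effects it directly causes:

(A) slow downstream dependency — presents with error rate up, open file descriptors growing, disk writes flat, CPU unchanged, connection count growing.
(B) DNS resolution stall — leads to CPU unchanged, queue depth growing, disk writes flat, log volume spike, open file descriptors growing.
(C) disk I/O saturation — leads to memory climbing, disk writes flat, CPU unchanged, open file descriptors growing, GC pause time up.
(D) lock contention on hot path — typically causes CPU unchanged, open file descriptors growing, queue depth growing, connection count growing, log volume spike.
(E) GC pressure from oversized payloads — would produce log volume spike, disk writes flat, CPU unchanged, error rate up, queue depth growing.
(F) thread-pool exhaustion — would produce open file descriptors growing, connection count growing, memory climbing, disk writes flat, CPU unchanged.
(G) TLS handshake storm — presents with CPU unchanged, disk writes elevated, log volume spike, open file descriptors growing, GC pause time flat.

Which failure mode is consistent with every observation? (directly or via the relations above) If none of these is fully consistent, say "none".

Testing each hypothesis:
(A) slow downstream dependency — does not account for log volume spike
(B) DNS resolution stall — disk writes flat +; log volume spike +; CPU unchanged +; connection count growing -; open file descriptors growing +
(C) disk I/O saturation — disk writes flat +; log volume spike -; CPU unchanged +; connection count growing -; open file descriptors growing +
(D) lock contention on hot path — disk writes flat -; log volume spike +; CPU unchanged +; connection count growing +; open file descriptors growing +
(E) GC pressure from oversized payloads — disk writes flat +; log volume spike +; CPU unchanged +; connection count growing + (through error rate up → connection count growing); open file descriptors growing + (through error rate up → open file descriptors growing)
(F) thread-pool exhaustion — does not account for log volume spike
(G) TLS handshake storm — fails on disk writes flat, connection count growing (predicts disk writes elevated, not disk writes flat)
(E) alone accounts for all the evidence.

E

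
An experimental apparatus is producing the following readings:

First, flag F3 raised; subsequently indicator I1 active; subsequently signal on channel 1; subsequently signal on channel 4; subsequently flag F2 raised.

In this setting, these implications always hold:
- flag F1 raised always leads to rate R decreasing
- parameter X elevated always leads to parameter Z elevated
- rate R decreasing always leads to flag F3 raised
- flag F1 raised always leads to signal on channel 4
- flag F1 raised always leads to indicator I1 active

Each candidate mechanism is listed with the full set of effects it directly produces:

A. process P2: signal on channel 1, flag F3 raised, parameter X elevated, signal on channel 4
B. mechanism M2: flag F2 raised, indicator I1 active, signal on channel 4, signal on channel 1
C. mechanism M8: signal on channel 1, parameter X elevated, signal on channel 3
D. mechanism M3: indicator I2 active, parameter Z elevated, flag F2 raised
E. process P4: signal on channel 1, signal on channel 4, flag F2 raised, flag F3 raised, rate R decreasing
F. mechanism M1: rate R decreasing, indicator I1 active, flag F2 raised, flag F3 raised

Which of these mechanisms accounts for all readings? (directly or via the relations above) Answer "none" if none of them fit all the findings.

none

For each candidate, compare predicted effects to what was observed:
(A) process P2 — does not account for indicator I1 active, flag F2 raised
(B) mechanism M2 — flag F3 raised ✗; indicator I1 active ✓; signal on channel 1 ✓; signal on channel 4 ✓; flag F2 raised ✓
(C) mechanism M8 — flag F3 raised ✗; indicator I1 active ✗; signal on channel 1 ✓; signal on channel 4 ✗; flag F2 raised ✗
(D) mechanism M3 — flag F3 raised ✗; indicator I1 active ✗; signal on channel 1 ✗; signal on channel 4 ✗; flag F2 raised ✓
(E) process P4 — flag F3 raised ✓; indicator I1 active ✗; signal on channel 1 ✓; signal on channel 4 ✓; flag F2 raised ✓
(F) mechanism M1 — does not account for signal on channel 1, signal on channel 4
No candidate is consistent with all observations.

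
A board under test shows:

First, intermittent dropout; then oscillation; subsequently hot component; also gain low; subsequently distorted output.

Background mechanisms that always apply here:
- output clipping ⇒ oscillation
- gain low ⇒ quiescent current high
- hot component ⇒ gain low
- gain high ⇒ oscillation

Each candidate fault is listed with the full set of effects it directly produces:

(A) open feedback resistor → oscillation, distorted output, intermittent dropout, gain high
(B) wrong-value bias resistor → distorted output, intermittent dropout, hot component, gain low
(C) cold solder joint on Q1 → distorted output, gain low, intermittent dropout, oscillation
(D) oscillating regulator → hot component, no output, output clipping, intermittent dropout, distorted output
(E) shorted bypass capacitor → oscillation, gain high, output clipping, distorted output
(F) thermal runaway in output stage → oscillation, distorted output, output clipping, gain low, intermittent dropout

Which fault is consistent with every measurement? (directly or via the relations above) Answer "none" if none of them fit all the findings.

D

Checking each candidate against the observations:
(A) open feedback resistor — intermittent dropout +; oscillation +; hot component -; gain low -; distorted output +
(B) wrong-value bias resistor — intermittent dropout +; oscillation -; hot component +; gain low +; distorted output +
(C) cold solder joint on Q1 — does not account for hot component
(D) oscillating regulator — accounts for every observation (oscillation via output clipping → oscillation)
(E) shorted bypass capacitor — fails on intermittent dropout, hot component, gain low (predicts gain high, not gain low)
(F) thermal runaway in output stage — does not account for hot component
(D) alone accounts for all the evidence.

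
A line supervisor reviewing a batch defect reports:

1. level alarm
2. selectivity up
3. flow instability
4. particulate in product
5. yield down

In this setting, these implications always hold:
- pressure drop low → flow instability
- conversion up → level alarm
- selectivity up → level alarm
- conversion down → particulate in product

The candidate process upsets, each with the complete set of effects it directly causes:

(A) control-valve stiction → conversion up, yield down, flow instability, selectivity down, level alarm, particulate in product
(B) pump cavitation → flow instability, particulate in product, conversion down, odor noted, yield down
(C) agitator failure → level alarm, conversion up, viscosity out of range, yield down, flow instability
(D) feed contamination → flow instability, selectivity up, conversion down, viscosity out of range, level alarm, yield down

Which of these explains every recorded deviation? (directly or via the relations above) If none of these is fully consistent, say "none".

D

Checking each candidate against the observations:
(A) control-valve stiction — level alarm match; selectivity up miss; flow instability match; particulate in product match; yield down match
(B) pump cavitation — level alarm miss; selectivity up miss; flow instability match; particulate in product match; yield down match
(C) agitator failure — level alarm match; selectivity up miss; flow instability match; particulate in product miss; yield down match
(D) feed contamination — accounts for every observation (particulate in product by conversion down → particulate in product)
(D) alone accounts for all the evidence.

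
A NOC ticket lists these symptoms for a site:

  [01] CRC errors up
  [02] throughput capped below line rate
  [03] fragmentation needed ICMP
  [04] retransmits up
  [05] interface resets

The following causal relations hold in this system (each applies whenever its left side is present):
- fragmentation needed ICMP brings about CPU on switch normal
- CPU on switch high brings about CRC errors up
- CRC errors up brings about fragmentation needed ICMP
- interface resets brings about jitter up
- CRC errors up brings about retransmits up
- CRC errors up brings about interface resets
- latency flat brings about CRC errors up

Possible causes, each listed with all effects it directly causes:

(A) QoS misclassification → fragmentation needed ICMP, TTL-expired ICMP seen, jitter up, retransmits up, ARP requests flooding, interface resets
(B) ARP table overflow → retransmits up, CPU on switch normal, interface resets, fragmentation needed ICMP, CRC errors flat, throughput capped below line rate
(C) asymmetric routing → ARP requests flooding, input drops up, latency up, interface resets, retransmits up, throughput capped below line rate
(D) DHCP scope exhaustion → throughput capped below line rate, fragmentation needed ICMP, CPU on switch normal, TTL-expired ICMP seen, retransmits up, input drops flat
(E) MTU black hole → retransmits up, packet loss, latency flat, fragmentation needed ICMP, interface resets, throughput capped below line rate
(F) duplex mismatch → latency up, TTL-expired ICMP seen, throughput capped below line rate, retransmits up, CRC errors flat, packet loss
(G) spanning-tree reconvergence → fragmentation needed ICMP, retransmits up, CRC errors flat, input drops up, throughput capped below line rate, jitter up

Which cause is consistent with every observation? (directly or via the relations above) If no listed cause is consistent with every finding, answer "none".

Testing each hypothesis:
(A) QoS misclassification — CRC errors up -; throughput capped below line rate -; fragmentation needed ICMP +; retransmits up +; interface resets +
(B) ARP table overflow — CRC errors up -; throughput capped below line rate +; fragmentation needed ICMP +; retransmits up +; interface resets +
(C) asymmetric routing — CRC errors up -; throughput capped below line rate +; fragmentation needed ICMP -; retransmits up +; interface resets +
(D) DHCP scope exhaustion — does not account for CRC errors up, interface resets
(E) MTU black hole — accounts for every observation (CRC errors up via latency flat → CRC errors up)
(F) duplex mismatch — fails on CRC errors up, fragmentation needed ICMP, interface resets (predicts CRC errors flat, not CRC errors up)
(G) spanning-tree reconvergence — CRC errors up -; throughput capped below line rate +; fragmentation needed ICMP +; retransmits up +; interface resets -
(E) is the only candidate with no mismatches.

E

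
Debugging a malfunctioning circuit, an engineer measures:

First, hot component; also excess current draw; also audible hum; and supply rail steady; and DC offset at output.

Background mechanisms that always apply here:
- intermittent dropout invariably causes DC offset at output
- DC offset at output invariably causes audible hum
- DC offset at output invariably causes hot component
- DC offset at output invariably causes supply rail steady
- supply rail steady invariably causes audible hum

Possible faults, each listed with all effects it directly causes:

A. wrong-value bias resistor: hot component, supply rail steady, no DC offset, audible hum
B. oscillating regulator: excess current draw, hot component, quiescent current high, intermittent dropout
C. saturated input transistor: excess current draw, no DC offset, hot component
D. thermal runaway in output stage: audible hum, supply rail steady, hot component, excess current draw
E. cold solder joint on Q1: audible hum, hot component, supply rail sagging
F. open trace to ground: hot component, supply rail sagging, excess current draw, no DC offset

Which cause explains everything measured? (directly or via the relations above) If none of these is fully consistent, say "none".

B

Checking each candidate against the observations:
(A) wrong-value bias resistor — hot component ✓; excess current draw ✗; audible hum ✓; supply rail steady ✓; DC offset at output ✗
(B) oscillating regulator — hot component ✓; excess current draw ✓; audible hum ✓ (by intermittent dropout → DC offset at output → audible hum); supply rail steady ✓ (by intermittent dropout → DC offset at output → supply rail steady); DC offset at output ✓ (by intermittent dropout → DC offset at output)
(C) saturated input transistor — fails on audible hum, supply rail steady, DC offset at output (predicts no DC offset, not DC offset at output)
(D) thermal runaway in output stage — hot component ✓; excess current draw ✓; audible hum ✓; supply rail steady ✓; DC offset at output ✗
(E) cold solder joint on Q1 — fails on excess current draw, supply rail steady, DC offset at output (predicts supply rail sagging, not supply rail steady)
(F) open trace to ground — hot component ✓; excess current draw ✓; audible hum ✗; supply rail steady ✗; DC offset at output ✗
Only (B) is consistent with every observation.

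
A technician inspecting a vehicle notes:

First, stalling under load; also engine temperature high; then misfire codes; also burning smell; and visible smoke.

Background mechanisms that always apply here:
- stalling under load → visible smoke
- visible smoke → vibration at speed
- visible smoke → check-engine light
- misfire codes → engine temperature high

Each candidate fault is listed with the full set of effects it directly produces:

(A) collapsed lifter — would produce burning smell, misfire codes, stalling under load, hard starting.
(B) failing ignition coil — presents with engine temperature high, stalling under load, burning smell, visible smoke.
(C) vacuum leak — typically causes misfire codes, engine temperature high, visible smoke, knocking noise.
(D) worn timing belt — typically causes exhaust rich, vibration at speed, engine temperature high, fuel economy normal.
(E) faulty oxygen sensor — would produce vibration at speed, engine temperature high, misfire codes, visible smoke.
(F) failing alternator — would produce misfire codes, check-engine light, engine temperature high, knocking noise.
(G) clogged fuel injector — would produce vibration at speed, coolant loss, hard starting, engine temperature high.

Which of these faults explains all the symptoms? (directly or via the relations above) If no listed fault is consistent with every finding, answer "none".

Testing each hypothesis:
(A) collapsed lifter — stalling under load +; engine temperature high + (by misfire codes → engine temperature high); misfire codes +; burning smell +; visible smoke + (by stalling under load → visible smoke)
(B) failing ignition coil — does not account for misfire codes
(C) vacuum leak — does not account for stalling under load, burning smell
(D) worn timing belt — does not account for stalling under load, misfire codes, burning smell, visible smoke
(E) faulty oxygen sensor — stalling under load -; engine temperature high +; misfire codes +; burning smell -; visible smoke +
(F) failing alternator — stalling under load -; engine temperature high +; misfire codes +; burning smell -; visible smoke -
(G) clogged fuel injector — does not account for stalling under load, misfire codes, burning smell, visible smoke
Only (A) is consistent with every observation.

A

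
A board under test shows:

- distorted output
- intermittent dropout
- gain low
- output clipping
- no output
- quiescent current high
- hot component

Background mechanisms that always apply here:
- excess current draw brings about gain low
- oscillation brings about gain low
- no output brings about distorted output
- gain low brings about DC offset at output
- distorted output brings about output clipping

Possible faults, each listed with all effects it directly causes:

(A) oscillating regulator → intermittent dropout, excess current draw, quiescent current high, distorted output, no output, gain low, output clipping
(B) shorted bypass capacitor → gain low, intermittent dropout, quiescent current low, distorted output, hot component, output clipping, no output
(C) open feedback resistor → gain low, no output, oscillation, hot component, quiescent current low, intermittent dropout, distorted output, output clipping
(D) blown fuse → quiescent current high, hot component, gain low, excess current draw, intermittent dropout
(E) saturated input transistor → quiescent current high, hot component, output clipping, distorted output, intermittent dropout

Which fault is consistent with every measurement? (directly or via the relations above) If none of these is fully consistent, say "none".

none

Checking each candidate against the observations:
(A) oscillating regulator — distorted output ✓; intermittent dropout ✓; gain low ✓; output clipping ✓; no output ✓; quiescent current high ✓; hot component ✗
(B) shorted bypass capacitor — fails on quiescent current high (predicts quiescent current low, not quiescent current high)
(C) open feedback resistor — distorted output ✓; intermittent dropout ✓; gain low ✓; output clipping ✓; no output ✓; quiescent current high ✗; hot component ✓
(D) blown fuse — does not account for distorted output, output clipping, no output
(E) saturated input transistor — distorted output ✓; intermittent dropout ✓; gain low ✗; output clipping ✓; no output ✗; quiescent current high ✓; hot component ✓
Every candidate fails on at least one observation.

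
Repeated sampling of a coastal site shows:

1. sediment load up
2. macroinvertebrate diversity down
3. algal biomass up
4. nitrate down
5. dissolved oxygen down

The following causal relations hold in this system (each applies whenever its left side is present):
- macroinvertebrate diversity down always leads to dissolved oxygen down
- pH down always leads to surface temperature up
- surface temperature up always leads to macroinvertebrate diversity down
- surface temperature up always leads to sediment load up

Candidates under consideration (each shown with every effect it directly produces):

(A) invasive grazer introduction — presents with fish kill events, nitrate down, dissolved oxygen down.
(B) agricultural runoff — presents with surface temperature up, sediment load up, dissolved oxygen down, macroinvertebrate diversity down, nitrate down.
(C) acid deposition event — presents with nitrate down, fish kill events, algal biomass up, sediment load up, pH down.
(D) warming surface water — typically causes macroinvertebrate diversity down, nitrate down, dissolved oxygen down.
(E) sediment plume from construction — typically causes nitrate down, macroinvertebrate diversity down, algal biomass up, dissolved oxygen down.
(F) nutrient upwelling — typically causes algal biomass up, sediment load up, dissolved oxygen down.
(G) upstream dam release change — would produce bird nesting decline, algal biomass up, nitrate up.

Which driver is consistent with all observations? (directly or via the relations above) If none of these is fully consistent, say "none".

C

Per-candidate check:
(A) invasive grazer introduction — sediment load up miss; macroinvertebrate diversity down miss; algal biomass up miss; nitrate down match; dissolved oxygen down match
(B) agricultural runoff — sediment load up match; macroinvertebrate diversity down match; algal biomass up miss; nitrate down match; dissolved oxygen down match
(C) acid deposition event — accounts for every observation (macroinvertebrate diversity down via pH down → surface temperature up → macroinvertebrate diversity down)
(D) warming surface water — sediment load up miss; macroinvertebrate diversity down match; algal biomass up miss; nitrate down match; dissolved oxygen down match
(E) sediment plume from construction — sediment load up miss; macroinvertebrate diversity down match; algal biomass up match; nitrate down match; dissolved oxygen down match
(F) nutrient upwelling — does not account for macroinvertebrate diversity down, nitrate down
(G) upstream dam release change — fails on sediment load up, macroinvertebrate diversity down, nitrate down, dissolved oxygen down (predicts nitrate up, not nitrate down)
(C) alone accounts for all the evidence.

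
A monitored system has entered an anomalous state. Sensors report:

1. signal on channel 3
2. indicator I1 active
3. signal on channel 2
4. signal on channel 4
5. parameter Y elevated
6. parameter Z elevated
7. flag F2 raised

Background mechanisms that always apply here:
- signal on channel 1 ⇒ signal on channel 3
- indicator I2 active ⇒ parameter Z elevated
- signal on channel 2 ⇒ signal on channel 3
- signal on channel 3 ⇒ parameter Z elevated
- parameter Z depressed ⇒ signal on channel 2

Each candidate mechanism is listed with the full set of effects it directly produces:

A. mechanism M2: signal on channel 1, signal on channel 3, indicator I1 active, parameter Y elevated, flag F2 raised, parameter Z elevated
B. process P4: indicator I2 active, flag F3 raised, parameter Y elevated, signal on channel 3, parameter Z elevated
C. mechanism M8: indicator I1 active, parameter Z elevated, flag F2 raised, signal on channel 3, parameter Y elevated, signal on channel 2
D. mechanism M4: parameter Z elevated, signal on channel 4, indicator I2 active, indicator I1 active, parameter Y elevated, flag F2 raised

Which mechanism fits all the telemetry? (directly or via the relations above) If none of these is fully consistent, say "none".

none

For each candidate, compare predicted effects to what was observed:
(A) mechanism M2 — signal on channel 3 +; indicator I1 active +; signal on channel 2 -; signal on channel 4 -; parameter Y elevated +; parameter Z elevated +; flag F2 raised +
(B) process P4 — signal on channel 3 +; indicator I1 active -; signal on channel 2 -; signal on channel 4 -; parameter Y elevated +; parameter Z elevated +; flag F2 raised -
(C) mechanism M8 — signal on channel 3 +; indicator I1 active +; signal on channel 2 +; signal on channel 4 -; parameter Y elevated +; parameter Z elevated +; flag F2 raised +
(D) mechanism M4 — signal on channel 3 -; indicator I1 active +; signal on channel 2 -; signal on channel 4 +; parameter Y elevated +; parameter Z elevated +; flag F2 raised +
None of the listed candidates fits everything.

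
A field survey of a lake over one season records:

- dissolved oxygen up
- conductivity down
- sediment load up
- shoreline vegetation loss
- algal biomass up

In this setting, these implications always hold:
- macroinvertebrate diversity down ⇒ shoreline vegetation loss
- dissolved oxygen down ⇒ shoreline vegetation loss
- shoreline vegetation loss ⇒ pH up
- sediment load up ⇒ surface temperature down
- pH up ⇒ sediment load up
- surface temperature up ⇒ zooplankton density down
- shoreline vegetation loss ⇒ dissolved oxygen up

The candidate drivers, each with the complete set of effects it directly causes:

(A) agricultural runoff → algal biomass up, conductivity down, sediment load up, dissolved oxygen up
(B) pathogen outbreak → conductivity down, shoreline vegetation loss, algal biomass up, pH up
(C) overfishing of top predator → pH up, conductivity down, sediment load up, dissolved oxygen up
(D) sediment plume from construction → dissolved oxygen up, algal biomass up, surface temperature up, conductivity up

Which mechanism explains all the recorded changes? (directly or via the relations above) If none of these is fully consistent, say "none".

B

Per-candidate check:
(A) agricultural runoff — does not account for shoreline vegetation loss
(B) pathogen outbreak — dissolved oxygen up match (by shoreline vegetation loss → dissolved oxygen up); conductivity down match; sediment load up match (by pH up → sediment load up); shoreline vegetation loss match; algal biomass up match
(C) overfishing of top predator — dissolved oxygen up match; conductivity down match; sediment load up match; shoreline vegetation loss miss; algal biomass up miss
(D) sediment plume from construction — dissolved oxygen up match; conductivity down miss; sediment load up miss; shoreline vegetation loss miss; algal biomass up match
Only (B) is consistent with every observation.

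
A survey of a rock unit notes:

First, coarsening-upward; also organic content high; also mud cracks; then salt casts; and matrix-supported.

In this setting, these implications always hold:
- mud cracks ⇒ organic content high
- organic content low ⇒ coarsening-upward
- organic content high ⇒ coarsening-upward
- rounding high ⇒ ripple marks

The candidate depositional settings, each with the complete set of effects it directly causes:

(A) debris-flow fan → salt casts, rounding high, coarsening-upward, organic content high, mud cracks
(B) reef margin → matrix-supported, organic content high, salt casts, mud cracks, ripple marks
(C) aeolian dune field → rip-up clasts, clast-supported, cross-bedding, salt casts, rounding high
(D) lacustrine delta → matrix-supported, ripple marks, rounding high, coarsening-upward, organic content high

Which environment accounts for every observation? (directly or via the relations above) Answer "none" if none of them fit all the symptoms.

For each candidate, compare predicted effects to what was observed:
(A) debris-flow fan — does not account for matrix-supported
(B) reef margin — coarsening-upward match (via organic content high → coarsening-upward); organic content high match; mud cracks match; salt casts match; matrix-supported match
(C) aeolian dune field — coarsening-upward miss; organic content high miss; mud cracks miss; salt casts match; matrix-supported miss
(D) lacustrine delta — does not account for mud cracks, salt casts
(B) is the only candidate with no mismatches.

B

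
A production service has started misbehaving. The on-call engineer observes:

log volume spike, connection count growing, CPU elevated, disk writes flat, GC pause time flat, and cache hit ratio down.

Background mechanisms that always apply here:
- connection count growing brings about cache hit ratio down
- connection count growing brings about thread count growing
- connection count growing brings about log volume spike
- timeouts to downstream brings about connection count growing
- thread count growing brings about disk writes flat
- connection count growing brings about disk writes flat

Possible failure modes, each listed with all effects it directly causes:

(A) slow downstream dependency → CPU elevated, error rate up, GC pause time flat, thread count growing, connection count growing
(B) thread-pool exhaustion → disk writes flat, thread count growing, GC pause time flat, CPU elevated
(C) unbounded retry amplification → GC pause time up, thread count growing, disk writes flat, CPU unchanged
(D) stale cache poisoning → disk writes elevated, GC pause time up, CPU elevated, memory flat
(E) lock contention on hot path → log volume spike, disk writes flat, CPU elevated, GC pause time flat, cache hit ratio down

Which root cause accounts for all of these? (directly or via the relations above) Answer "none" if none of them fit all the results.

A

Checking each candidate against the observations:
(A) slow downstream dependency — accounts for every observation (log volume spike by connection count growing → log volume spike)
(B) thread-pool exhaustion — log volume spike -; connection count growing -; CPU elevated +; disk writes flat +; GC pause time flat +; cache hit ratio down -
(C) unbounded retry amplification — log volume spike -; connection count growing -; CPU elevated -; disk writes flat +; GC pause time flat -; cache hit ratio down -
(D) stale cache poisoning — log volume spike -; connection count growing -; CPU elevated +; disk writes flat -; GC pause time flat -; cache hit ratio down -
(E) lock contention on hot path — does not account for connection count growing
(A) alone accounts for all the evidence.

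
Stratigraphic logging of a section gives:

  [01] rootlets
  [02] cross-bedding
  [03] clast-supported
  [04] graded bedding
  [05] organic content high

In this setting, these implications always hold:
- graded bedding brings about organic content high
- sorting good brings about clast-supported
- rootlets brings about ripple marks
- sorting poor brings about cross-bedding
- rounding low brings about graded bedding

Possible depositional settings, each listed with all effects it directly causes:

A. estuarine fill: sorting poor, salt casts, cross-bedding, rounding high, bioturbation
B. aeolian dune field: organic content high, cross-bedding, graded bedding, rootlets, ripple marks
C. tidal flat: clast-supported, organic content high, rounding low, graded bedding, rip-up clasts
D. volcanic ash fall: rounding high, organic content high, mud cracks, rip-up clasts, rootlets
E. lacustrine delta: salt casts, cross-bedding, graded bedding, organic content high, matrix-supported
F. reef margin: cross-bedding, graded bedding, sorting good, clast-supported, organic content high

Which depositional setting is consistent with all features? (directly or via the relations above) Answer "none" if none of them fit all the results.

For each candidate, compare predicted effects to what was observed:
(A) estuarine fill — rootlets miss; cross-bedding match; clast-supported miss; graded bedding miss; organic content high miss
(B) aeolian dune field — does not account for clast-supported
(C) tidal flat — rootlets miss; cross-bedding miss; clast-supported match; graded bedding match; organic content high match
(D) volcanic ash fall — rootlets match; cross-bedding miss; clast-supported miss; graded bedding miss; organic content high match
(E) lacustrine delta — rootlets miss; cross-bedding match; clast-supported miss; graded bedding match; organic content high match
(F) reef margin — rootlets miss; cross-bedding match; clast-supported match; graded bedding match; organic content high match
None of the listed candidates fits everything.

none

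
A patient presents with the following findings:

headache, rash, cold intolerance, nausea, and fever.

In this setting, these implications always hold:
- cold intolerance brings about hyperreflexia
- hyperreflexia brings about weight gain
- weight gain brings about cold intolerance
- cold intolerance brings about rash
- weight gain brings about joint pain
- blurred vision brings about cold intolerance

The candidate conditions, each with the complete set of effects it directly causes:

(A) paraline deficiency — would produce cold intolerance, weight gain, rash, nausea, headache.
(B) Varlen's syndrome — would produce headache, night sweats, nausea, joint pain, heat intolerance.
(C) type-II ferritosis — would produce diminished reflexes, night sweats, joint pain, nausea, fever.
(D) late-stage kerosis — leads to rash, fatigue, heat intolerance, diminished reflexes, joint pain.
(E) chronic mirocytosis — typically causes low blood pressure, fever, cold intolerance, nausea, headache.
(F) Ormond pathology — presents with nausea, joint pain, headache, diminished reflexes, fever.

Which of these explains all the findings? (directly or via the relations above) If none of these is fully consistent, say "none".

E

Testing each hypothesis:
(A) paraline deficiency — headache match; rash match; cold intolerance match; nausea match; fever miss
(B) Varlen's syndrome — headache match; rash miss; cold intolerance miss; nausea match; fever miss
(C) type-II ferritosis — does not account for headache, rash, cold intolerance
(D) late-stage kerosis — headache miss; rash match; cold intolerance miss; nausea miss; fever miss
(E) chronic mirocytosis — accounts for every observation (rash via cold intolerance → rash)
(F) Ormond pathology — headache match; rash miss; cold intolerance miss; nausea match; fever match
Only (E) is consistent with every observation.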